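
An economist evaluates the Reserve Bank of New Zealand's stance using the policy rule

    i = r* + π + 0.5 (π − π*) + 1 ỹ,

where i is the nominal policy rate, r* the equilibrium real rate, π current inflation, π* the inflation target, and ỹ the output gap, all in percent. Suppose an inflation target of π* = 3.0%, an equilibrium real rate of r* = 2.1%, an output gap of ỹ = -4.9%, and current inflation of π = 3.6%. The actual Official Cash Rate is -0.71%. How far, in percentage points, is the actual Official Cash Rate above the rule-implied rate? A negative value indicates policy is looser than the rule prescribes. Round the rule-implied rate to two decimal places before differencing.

-1.81 pp

i = 2.1 + 3.6 + 0.5 × (3.6 − 3.0) + 1 × (-4.9)
   = 2.1 + 3.6 + 0.3 − 4.9 = 1.10
Deviation = -0.71 − 1.10 = -1.81 pp.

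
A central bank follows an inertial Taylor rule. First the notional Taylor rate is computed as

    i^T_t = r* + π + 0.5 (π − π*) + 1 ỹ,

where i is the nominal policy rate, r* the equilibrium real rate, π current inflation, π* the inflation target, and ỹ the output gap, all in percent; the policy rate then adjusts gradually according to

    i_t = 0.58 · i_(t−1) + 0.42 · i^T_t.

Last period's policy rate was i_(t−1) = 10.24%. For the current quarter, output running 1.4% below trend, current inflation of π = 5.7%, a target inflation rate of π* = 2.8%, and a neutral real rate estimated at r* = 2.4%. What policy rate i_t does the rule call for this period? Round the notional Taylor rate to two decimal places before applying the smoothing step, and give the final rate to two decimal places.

Output 1.4% below potential → ỹ = -1.4.
i^T_t = 2.4 + 5.7 + 0.5 × (5.7 − 2.8) + 1 × (-1.4)
   = 2.4 + 5.7 + 1.45 − 1.4 = 8.15
i_t = 0.58 × 10.24 + 0.42 × 8.15 = 5.9392 + 3.423 = 9.36

9.36%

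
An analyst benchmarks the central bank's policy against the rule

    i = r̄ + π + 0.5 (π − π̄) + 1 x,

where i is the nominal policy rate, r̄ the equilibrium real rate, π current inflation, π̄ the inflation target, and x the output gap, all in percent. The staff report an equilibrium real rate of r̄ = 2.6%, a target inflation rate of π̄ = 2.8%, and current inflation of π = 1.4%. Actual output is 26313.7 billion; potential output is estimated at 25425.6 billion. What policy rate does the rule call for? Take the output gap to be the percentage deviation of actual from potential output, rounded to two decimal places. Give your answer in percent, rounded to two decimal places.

6.79%

Output gap = 100 × (26313.7 − 25425.6) / 25425.6 = 3.49%.
i = 2.60 + 1.40 + 0.5 × (1.40 − 2.80) + 1 × 3.49
   = 2.60 + 1.4 − 0.7 + 3.49 = 6.79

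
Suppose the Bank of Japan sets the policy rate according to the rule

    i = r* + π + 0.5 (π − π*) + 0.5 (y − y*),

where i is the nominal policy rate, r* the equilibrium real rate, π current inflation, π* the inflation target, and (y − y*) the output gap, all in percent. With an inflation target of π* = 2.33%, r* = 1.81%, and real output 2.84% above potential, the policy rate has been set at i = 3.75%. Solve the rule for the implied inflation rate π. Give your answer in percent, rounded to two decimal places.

1.12%

Output 2.84% above potential → (y − y*) = 2.84.
Collecting π: i = r* + (1 + 0.5) π − 0.5 π* + 0.5 (y − y*)
1.5 π = 3.75 − 1.81 + 0.5 × 2.33 − 0.5 × 2.84 = 1.685
π = 1.685 / 1.5 = 1.12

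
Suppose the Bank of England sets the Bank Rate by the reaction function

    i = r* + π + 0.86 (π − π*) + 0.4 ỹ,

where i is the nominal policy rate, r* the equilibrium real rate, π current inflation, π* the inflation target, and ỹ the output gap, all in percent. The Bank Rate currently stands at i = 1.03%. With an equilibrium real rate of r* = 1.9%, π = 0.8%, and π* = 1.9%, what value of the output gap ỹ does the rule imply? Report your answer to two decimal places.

-1.81%

0.4 ỹ = 1.03 − 1.9 − 0.8 − 0.86 × (0.8 − 1.9) = -0.724
ỹ = -0.724 / 0.4 = -1.81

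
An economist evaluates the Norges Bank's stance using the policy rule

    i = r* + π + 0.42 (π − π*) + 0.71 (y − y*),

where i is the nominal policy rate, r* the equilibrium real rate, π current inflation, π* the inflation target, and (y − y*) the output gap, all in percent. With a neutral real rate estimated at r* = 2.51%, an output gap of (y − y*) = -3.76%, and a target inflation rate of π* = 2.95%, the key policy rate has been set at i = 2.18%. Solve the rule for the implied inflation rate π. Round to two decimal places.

2.52%

Collecting π: i = r* + (1 + 0.42) π − 0.42 π* + 0.71 (y − y*)
1.42 π = 2.18 − 2.51 + 0.42 × 2.95 − 0.71 × (-3.76) = 3.5786
π = 3.5786 / 1.42 = 2.52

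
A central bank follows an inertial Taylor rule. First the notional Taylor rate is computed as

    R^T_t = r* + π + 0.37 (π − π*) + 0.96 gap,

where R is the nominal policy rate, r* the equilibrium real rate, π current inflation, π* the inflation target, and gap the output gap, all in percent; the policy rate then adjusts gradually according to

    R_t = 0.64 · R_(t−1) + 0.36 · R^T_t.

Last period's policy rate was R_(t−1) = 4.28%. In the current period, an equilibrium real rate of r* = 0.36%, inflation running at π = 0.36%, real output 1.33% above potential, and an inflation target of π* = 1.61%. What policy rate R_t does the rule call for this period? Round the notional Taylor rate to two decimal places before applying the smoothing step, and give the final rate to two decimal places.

3.29%

Output 1.33% above potential → gap = 1.33.
R^T_t = 0.36 + 0.36 + 0.37 × (0.36 − 1.61) + 0.96 × 1.33
   = 0.36 + 0.36 − 0.4625 + 1.2768 = 1.53
R_t = 0.64 × 4.28 + 0.36 × 1.53 = 2.7392 + 0.5508 = 3.29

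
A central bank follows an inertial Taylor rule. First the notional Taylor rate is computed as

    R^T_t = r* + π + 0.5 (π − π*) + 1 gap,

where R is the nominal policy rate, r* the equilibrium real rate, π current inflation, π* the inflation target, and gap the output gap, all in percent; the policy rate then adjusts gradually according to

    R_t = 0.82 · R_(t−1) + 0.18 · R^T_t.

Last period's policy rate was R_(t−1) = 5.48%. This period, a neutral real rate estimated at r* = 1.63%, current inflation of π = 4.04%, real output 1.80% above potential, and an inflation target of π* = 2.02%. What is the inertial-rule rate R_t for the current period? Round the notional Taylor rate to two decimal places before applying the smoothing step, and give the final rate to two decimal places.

Output 1.80% above potential → gap = 1.80.
R^T_t = 1.63 + 4.04 + 0.5 × (4.04 − 2.02) + 1 × 1.80
   = 1.63 + 4.04 + 1.01 + 1.8 = 8.48
R_t = 0.82 × 5.48 + 0.18 × 8.48 = 4.4936 + 1.5264 = 6.02

6.02%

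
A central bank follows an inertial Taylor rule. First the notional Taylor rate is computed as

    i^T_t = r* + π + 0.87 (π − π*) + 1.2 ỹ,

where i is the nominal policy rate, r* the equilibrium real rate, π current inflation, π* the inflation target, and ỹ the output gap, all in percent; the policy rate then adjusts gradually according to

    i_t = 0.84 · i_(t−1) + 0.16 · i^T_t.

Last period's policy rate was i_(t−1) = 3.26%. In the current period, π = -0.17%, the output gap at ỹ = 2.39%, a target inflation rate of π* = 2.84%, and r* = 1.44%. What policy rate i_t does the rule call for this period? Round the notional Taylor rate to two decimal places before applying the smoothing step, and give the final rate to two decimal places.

i^T_t = 1.44 + (-0.17) + 0.87 × (-0.17 − 2.84) + 1.2 × 2.39
   = 1.44 − 0.17 − 2.6187 + 2.868 = 1.52
i_t = 0.84 × 3.26 + 0.16 × 1.52 = 2.7384 + 0.2432 = 2.98

2.98%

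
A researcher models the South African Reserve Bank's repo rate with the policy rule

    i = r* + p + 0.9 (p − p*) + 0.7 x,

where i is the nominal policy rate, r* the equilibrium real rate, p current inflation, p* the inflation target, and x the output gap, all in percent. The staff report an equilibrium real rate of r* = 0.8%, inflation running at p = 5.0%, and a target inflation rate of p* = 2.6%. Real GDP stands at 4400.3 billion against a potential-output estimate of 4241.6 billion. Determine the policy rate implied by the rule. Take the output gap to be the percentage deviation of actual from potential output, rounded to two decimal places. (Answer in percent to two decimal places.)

10.58%

Output gap = 100 × (4400.3 − 4241.6) / 4241.6 = 3.74%.
i = 0.80 + 5.00 + 0.9 × (5.00 − 2.60) + 0.7 × 3.74
   = 0.80 + 5 + 2.16 + 2.618 = 10.58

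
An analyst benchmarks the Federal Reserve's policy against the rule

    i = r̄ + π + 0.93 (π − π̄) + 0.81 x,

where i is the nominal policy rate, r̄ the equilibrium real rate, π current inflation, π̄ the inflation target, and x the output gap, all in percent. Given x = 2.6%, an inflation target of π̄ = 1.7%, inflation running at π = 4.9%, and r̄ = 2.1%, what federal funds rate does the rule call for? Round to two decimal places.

12.08%

i = 2.1 + 4.9 + 0.93 × (4.9 − 1.7) + 0.81 × 2.6
   = 2.1 + 4.9 + 2.976 + 2.106 = 12.08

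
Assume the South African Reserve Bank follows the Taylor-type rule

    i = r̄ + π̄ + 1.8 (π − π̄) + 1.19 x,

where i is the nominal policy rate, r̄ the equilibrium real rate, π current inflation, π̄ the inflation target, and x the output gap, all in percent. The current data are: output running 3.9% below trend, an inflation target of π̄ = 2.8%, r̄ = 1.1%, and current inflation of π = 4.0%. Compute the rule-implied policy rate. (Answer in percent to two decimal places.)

1.42%

Output 3.9% below potential → x = -3.9.
i = 1.1 + 2.8 + 1.8 × (4.0 − 2.8) + 1.19 × (-3.9)
   = 1.1 + 2.8 + 2.16 − 4.641 = 1.42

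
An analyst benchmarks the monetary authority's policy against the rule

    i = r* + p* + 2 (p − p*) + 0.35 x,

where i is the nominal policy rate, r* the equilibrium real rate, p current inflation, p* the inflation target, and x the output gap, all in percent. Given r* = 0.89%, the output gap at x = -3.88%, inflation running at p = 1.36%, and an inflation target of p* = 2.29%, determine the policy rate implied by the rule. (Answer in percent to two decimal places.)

-0.04%

i = 0.89 + 2.29 + 2 × (1.36 − 2.29) + 0.35 × (-3.88)
   = 0.89 + 2.29 − 1.86 − 1.358 = -0.04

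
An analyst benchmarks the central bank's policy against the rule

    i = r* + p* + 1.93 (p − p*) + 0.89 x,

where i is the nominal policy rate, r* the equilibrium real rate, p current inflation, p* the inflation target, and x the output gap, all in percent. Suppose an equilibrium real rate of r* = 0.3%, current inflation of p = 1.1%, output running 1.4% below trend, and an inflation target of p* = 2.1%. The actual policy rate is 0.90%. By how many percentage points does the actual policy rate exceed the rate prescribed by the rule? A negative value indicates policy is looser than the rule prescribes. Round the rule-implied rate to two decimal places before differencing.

1.68 pp

Output 1.4% below potential → x = -1.4.
i = 0.3 + 2.1 + 1.93 × (1.1 − 2.1) + 0.89 × (-1.4)
   = 0.3 + 2.1 − 1.93 − 1.246 = -0.78
Deviation = 0.90 − (-0.78) = 1.68 pp.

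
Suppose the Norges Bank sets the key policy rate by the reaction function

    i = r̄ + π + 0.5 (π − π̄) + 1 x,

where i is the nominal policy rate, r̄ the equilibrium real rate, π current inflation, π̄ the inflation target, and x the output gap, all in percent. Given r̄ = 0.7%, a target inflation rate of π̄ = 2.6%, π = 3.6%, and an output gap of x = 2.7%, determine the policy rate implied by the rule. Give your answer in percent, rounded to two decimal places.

i = 0.7 + 3.6 + 0.5 × (3.6 − 2.6) + 1 × 2.7
   = 0.7 + 3.6 + 0.5 + 2.7 = 7.50

7.50%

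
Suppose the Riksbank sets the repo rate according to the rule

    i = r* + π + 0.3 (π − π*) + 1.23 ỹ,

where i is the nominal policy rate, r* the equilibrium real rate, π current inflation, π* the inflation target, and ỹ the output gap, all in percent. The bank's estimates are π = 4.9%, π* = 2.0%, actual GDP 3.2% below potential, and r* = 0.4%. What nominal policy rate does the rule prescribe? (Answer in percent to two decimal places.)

2.23%

Output 3.2% below potential → ỹ = -3.2.
i = 0.4 + 4.9 + 0.3 × (4.9 − 2.0) + 1.23 × (-3.2)
   = 0.4 + 4.9 + 0.87 − 3.936 = 2.23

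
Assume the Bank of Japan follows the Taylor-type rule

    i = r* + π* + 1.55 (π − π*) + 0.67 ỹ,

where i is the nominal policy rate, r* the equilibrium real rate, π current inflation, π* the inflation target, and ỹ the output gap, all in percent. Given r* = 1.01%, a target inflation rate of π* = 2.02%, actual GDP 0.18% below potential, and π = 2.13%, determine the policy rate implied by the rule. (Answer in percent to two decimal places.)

Output 0.18% below potential → ỹ = -0.18.
i = 1.01 + 2.02 + 1.55 × (2.13 − 2.02) + 0.67 × (-0.18)
   = 1.01 + 2.02 + 0.1705 − 0.1206 = 3.08

3.08%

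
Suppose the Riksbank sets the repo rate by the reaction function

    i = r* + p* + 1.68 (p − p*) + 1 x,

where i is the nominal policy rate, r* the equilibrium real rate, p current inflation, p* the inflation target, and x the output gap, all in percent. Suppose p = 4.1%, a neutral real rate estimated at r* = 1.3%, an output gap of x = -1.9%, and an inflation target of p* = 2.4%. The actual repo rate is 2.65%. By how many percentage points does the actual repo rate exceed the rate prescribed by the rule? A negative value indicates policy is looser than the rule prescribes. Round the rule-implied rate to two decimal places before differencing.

i = 1.3 + 2.4 + 1.68 × (4.1 − 2.4) + 1 × (-1.9)
   = 1.3 + 2.4 + 2.856 − 1.9 = 4.66
Deviation = 2.65 − 4.66 = -2.01 pp.

-2.01 pp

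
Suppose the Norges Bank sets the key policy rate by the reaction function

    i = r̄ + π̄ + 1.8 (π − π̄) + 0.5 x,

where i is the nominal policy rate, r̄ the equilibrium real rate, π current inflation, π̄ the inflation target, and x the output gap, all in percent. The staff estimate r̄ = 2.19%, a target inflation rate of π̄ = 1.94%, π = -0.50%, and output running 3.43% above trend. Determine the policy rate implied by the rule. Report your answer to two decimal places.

Output 3.43% above potential → x = 3.43.
i = 2.19 + 1.94 + 1.8 × (-0.50 − 1.94) + 0.5 × 3.43
   = 2.19 + 1.94 − 4.392 + 1.715 = 1.45

1.45%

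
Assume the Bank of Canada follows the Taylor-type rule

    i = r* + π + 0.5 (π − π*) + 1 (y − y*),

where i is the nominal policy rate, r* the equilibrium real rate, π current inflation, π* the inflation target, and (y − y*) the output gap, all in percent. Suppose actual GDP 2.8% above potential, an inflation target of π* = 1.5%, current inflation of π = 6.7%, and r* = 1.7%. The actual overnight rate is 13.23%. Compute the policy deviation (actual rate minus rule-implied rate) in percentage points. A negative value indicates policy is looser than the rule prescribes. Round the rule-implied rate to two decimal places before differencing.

Output 2.8% above potential → (y − y*) = 2.8.
i = 1.7 + 6.7 + 0.5 × (6.7 − 1.5) + 1 × 2.8
   = 1.7 + 6.7 + 2.6 + 2.8 = 13.80
Deviation = 13.23 − 13.80 = -0.57 pp.

-0.57 pp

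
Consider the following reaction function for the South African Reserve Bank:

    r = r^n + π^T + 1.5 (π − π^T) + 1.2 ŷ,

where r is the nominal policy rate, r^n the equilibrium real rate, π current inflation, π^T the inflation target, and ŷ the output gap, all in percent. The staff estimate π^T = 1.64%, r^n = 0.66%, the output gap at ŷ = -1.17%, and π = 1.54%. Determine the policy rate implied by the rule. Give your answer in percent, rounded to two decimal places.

0.75%

r = 0.66 + 1.64 + 1.5 × (1.54 − 1.64) + 1.2 × (-1.17)
   = 0.66 + 1.64 − 0.15 − 1.404 = 0.75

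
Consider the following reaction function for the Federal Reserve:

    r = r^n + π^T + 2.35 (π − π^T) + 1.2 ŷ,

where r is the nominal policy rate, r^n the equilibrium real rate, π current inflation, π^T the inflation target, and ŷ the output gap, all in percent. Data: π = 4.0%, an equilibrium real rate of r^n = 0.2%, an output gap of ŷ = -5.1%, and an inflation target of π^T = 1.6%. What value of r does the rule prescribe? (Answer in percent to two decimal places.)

1.32%

r = 0.2 + 1.6 + 2.35 × (4.0 − 1.6) + 1.2 × (-5.1)
   = 0.2 + 1.6 + 5.64 − 6.12 = 1.32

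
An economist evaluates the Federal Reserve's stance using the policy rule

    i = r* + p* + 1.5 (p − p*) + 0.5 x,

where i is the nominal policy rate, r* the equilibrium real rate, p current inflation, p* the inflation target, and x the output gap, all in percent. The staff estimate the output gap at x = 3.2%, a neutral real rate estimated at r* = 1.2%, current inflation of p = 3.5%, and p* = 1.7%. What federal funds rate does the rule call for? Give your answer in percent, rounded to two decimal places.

7.20%

i = 1.2 + 1.7 + 1.5 × (3.5 − 1.7) + 0.5 × 3.2
   = 1.2 + 1.7 + 2.7 + 1.6 = 7.20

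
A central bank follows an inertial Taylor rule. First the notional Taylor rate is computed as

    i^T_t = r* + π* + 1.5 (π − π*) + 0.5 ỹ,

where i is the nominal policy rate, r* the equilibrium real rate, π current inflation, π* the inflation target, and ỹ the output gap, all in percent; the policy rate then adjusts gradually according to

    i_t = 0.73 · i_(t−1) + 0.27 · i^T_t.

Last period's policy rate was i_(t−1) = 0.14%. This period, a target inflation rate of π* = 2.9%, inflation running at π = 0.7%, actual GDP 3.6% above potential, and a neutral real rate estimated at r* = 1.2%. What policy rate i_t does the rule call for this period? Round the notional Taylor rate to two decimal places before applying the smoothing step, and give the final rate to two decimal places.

Output 3.6% above potential → ỹ = 3.6.
i^T_t = 1.2 + 2.9 + 1.5 × (0.7 − 2.9) + 0.5 × 3.6
   = 1.2 + 2.9 − 3.3 + 1.8 = 2.60
i_t = 0.73 × 0.14 + 0.27 × 2.60 = 0.1022 + 0.702 = 0.80

0.80%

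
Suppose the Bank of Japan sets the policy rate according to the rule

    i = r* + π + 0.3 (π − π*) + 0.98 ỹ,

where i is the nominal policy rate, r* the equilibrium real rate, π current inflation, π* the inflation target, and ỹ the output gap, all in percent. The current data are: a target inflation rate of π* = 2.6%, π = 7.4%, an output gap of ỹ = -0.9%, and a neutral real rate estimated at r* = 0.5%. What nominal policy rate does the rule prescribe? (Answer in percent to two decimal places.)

i = 0.5 + 7.4 + 0.3 × (7.4 − 2.6) + 0.98 × (-0.9)
   = 0.5 + 7.4 + 1.44 − 0.882 = 8.46

8.46%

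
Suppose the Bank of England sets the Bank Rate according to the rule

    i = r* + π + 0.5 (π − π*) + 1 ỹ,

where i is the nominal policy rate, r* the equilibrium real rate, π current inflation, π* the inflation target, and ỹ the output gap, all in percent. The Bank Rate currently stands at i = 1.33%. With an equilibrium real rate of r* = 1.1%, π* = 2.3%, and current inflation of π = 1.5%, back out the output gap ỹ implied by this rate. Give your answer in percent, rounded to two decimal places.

1 ỹ = 1.33 − 1.1 − 1.5 − 0.5 × (1.5 − 2.3) = -0.87
ỹ = -0.87 / 1 = -0.87

-0.87%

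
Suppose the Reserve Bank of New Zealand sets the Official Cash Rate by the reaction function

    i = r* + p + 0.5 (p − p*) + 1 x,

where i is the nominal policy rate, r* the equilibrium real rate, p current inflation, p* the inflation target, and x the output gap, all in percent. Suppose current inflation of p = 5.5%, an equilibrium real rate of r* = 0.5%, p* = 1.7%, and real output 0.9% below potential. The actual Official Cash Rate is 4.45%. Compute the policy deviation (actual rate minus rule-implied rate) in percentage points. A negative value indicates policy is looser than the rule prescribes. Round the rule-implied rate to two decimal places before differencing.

-2.55 pp

Output 0.9% below potential → x = -0.9.
i = 0.5 + 5.5 + 0.5 × (5.5 − 1.7) + 1 × (-0.9)
   = 0.5 + 5.5 + 1.9 − 0.9 = 7.00
Deviation = 4.45 − 7.00 = -2.55 pp.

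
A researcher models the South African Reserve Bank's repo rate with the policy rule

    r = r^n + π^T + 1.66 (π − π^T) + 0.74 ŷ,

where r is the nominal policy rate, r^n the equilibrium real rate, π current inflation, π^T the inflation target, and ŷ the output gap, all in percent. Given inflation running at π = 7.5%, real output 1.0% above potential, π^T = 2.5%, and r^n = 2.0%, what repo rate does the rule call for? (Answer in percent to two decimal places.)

13.54%

Output 1.0% above potential → ŷ = 1.0.
r = 2.0 + 2.5 + 1.66 × (7.5 − 2.5) + 0.74 × 1.0
   = 2.0 + 2.5 + 8.3 + 0.74 = 13.54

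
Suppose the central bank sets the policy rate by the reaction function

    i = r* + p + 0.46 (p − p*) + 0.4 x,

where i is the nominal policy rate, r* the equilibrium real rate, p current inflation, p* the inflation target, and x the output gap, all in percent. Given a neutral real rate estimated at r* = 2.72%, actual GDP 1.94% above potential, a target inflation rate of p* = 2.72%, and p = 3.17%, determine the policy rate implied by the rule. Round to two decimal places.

Output 1.94% above potential → x = 1.94.
i = 2.72 + 3.17 + 0.46 × (3.17 − 2.72) + 0.4 × 1.94
   = 2.72 + 3.17 + 0.207 + 0.776 = 6.87

6.87%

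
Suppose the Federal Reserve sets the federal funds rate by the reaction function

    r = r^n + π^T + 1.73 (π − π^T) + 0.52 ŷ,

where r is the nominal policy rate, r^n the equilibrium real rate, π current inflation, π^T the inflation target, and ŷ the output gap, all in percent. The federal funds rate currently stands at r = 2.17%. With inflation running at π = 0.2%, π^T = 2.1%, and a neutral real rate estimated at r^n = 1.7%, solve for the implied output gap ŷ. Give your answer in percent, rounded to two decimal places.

3.19%

0.52 ŷ = 2.17 − 1.7 − 2.1 − 1.73 × (0.2 − 2.1) = 1.657
ŷ = 1.657 / 0.52 = 3.19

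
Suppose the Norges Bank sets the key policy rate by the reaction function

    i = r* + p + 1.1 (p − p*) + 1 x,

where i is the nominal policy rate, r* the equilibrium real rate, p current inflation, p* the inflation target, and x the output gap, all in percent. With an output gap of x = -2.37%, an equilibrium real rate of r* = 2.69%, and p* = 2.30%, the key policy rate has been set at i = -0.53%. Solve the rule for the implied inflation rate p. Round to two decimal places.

Collecting p: i = r* + (1 + 1.1) p − 1.1 p* + 1 x
2.1 p = -0.53 − 2.69 + 1.1 × 2.30 − 1 × (-2.37) = 1.68
p = 1.68 / 2.1 = 0.80

0.80%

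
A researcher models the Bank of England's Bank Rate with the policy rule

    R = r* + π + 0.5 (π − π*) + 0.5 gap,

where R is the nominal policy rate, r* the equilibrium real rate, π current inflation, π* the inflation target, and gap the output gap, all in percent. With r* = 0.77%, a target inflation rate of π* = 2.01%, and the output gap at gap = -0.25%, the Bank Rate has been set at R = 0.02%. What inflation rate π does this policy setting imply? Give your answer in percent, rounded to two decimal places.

Collecting π: R = r* + (1 + 0.5) π − 0.5 π* + 0.5 gap
1.5 π = 0.02 − 0.77 + 0.5 × 2.01 − 0.5 × (-0.25) = 0.38
π = 0.38 / 1.5 = 0.25

0.25%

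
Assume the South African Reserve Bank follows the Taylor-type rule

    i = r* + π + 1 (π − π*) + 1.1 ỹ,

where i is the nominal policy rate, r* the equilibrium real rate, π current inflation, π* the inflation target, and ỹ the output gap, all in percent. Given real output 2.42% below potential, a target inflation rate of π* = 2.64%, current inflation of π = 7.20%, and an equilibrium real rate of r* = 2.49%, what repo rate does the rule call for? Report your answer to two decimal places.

11.59%

Output 2.42% below potential → ỹ = -2.42.
i = 2.49 + 7.20 + 1 × (7.20 − 2.64) + 1.1 × (-2.42)
   = 2.49 + 7.2 + 4.56 − 2.662 = 11.59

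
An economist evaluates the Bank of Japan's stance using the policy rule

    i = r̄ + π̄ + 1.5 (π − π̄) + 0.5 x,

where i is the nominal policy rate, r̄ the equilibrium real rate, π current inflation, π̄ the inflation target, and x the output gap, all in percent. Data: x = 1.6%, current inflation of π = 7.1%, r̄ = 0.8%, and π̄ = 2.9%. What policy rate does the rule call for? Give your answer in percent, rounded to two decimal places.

i = 0.8 + 2.9 + 1.5 × (7.1 − 2.9) + 0.5 × 1.6
   = 0.8 + 2.9 + 6.3 + 0.8 = 10.80

10.80%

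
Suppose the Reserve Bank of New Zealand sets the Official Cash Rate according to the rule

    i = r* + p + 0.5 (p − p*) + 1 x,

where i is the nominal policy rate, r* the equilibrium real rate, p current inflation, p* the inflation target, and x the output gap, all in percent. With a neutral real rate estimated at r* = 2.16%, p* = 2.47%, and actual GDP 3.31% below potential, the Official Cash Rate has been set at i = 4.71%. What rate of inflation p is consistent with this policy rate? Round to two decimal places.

Output 3.31% below potential → x = -3.31.
Collecting p: i = r* + (1 + 0.5) p − 0.5 p* + 1 x
1.5 p = 4.71 − 2.16 + 0.5 × 2.47 − 1 × (-3.31) = 7.095
p = 7.095 / 1.5 = 4.73

4.73%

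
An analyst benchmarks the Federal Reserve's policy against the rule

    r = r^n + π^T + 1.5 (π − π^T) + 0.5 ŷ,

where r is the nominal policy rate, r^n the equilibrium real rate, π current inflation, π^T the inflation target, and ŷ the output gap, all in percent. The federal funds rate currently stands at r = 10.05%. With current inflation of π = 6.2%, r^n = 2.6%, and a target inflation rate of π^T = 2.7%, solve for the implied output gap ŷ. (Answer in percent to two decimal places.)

0.5 ŷ = 10.05 − 2.6 − 2.7 − 1.5 × (6.2 − 2.7) = -0.5
ŷ = -0.5 / 0.5 = -1.00

-1.00%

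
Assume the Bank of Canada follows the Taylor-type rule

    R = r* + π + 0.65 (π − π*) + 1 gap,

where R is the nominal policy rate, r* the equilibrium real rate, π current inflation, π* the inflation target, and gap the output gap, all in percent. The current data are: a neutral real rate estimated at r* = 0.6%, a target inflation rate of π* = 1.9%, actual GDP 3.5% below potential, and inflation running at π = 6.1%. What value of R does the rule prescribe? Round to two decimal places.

5.93%

Output 3.5% below potential → gap = -3.5.
R = 0.6 + 6.1 + 0.65 × (6.1 − 1.9) + 1 × (-3.5)
   = 0.6 + 6.1 + 2.73 − 3.5 = 5.93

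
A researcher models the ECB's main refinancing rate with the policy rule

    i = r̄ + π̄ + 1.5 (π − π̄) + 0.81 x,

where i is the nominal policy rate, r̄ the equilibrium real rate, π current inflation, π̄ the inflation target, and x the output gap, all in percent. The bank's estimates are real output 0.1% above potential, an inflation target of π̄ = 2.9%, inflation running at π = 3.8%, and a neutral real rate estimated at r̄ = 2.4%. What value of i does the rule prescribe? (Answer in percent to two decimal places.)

6.73%

Output 0.1% above potential → x = 0.1.
i = 2.4 + 2.9 + 1.5 × (3.8 − 2.9) + 0.81 × 0.1
   = 2.4 + 2.9 + 1.35 + 0.081 = 6.73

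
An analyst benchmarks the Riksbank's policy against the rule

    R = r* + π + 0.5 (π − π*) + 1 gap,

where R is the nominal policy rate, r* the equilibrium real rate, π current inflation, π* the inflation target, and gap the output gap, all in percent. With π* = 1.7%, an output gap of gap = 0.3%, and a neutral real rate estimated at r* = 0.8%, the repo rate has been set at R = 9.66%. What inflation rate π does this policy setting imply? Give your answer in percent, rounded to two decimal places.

Collecting π: R = r* + (1 + 0.5) π − 0.5 π* + 1 gap
1.5 π = 9.66 − 0.8 + 0.5 × 1.7 − 1 × 0.3 = 9.41
π = 9.41 / 1.5 = 6.27

6.27%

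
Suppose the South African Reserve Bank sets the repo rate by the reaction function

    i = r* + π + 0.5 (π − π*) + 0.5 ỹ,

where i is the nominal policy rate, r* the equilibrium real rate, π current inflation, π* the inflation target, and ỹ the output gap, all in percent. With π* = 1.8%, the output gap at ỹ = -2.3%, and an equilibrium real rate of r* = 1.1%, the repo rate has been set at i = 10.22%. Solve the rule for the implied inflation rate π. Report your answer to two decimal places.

7.45%

Collecting π: i = r* + (1 + 0.5) π − 0.5 π* + 0.5 ỹ
1.5 π = 10.22 − 1.1 + 0.5 × 1.8 − 0.5 × (-2.3) = 11.17
π = 11.17 / 1.5 = 7.45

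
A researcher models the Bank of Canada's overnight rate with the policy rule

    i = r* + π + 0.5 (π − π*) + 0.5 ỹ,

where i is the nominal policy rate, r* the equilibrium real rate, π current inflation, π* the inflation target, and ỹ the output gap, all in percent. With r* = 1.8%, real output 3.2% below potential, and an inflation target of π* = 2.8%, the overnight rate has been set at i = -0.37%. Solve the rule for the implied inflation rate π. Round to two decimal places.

Output 3.2% below potential → ỹ = -3.2.
Collecting π: i = r* + (1 + 0.5) π − 0.5 π* + 0.5 ỹ
1.5 π = -0.37 − 1.8 + 0.5 × 2.8 − 0.5 × (-3.2) = 0.83
π = 0.83 / 1.5 = 0.55

0.55%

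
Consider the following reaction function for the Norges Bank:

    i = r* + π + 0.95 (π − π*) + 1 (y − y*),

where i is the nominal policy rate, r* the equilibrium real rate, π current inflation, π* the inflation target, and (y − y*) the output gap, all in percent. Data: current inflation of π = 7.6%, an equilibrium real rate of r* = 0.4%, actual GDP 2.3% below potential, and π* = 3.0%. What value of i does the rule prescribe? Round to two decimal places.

10.07%

Output 2.3% below potential → (y − y*) = -2.3.
i = 0.4 + 7.6 + 0.95 × (7.6 − 3.0) + 1 × (-2.3)
   = 0.4 + 7.6 + 4.37 − 2.3 = 10.07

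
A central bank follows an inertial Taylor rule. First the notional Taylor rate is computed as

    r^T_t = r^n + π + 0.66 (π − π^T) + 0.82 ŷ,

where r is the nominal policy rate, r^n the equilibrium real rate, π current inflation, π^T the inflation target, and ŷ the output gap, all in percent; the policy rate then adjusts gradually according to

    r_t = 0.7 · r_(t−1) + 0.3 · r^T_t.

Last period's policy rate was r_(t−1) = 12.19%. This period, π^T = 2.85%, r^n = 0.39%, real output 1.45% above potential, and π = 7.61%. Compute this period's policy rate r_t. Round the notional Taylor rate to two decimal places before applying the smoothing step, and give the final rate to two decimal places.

12.23%

Output 1.45% above potential → ŷ = 1.45.
r^T_t = 0.39 + 7.61 + 0.66 × (7.61 − 2.85) + 0.82 × 1.45
   = 0.39 + 7.61 + 3.1416 + 1.189 = 12.33
r_t = 0.7 × 12.19 + 0.3 × 12.33 = 8.533 + 3.699 = 12.23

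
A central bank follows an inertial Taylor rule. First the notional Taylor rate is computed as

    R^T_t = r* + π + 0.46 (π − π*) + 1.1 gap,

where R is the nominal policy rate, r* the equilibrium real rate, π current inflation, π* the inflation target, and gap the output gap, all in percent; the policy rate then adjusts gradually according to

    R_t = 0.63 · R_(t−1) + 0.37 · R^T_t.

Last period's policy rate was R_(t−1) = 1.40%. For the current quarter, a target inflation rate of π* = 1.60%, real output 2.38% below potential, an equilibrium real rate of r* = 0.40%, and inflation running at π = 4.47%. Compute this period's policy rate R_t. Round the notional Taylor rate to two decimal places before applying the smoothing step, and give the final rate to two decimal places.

Output 2.38% below potential → gap = -2.38.
R^T_t = 0.40 + 4.47 + 0.46 × (4.47 − 1.60) + 1.1 × (-2.38)
   = 0.40 + 4.47 + 1.3202 − 2.618 = 3.57
R_t = 0.63 × 1.40 + 0.37 × 3.57 = 0.882 + 1.3209 = 2.20

2.20%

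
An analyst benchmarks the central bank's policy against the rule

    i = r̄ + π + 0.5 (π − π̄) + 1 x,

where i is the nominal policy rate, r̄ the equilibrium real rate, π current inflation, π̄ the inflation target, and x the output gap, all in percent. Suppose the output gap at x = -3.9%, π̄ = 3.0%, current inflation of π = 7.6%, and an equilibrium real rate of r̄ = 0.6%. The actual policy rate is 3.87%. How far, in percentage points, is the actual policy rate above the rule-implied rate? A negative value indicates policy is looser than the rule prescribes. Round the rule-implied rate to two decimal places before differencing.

i = 0.6 + 7.6 + 0.5 × (7.6 − 3.0) + 1 × (-3.9)
   = 0.6 + 7.6 + 2.3 − 3.9 = 6.60
Deviation = 3.87 − 6.60 = -2.73 pp.

-2.73 pp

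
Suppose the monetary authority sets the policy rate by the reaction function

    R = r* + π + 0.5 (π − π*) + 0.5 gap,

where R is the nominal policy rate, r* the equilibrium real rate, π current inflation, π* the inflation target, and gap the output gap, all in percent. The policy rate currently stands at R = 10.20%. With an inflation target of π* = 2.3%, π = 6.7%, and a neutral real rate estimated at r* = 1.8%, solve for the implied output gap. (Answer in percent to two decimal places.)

0.5 gap = 10.20 − 1.8 − 6.7 − 0.5 × (6.7 − 2.3) = -0.5
gap = -0.5 / 0.5 = -1.00

-1.00%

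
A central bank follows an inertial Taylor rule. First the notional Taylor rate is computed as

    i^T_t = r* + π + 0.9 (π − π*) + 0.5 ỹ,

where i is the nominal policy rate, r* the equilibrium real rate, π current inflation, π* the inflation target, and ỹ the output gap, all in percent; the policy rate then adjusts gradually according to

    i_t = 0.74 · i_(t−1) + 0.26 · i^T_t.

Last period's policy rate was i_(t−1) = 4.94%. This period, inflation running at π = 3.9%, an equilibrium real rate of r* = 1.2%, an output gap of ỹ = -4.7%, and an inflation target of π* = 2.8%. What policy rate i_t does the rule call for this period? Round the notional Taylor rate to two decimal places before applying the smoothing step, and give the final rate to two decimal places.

i^T_t = 1.2 + 3.9 + 0.9 × (3.9 − 2.8) + 0.5 × (-4.7)
   = 1.2 + 3.9 + 0.99 − 2.35 = 3.74
i_t = 0.74 × 4.94 + 0.26 × 3.74 = 3.6556 + 0.9724 = 4.63

4.63%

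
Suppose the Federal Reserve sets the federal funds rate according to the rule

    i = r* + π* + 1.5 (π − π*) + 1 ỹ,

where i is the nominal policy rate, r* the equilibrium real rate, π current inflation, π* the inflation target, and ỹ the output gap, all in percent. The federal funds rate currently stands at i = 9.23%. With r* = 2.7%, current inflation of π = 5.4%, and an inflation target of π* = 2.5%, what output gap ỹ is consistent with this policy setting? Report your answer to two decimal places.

1 ỹ = 9.23 − 2.7 − 2.5 − 1.5 × (5.4 − 2.5) = -0.32
ỹ = -0.32 / 1 = -0.32

-0.32%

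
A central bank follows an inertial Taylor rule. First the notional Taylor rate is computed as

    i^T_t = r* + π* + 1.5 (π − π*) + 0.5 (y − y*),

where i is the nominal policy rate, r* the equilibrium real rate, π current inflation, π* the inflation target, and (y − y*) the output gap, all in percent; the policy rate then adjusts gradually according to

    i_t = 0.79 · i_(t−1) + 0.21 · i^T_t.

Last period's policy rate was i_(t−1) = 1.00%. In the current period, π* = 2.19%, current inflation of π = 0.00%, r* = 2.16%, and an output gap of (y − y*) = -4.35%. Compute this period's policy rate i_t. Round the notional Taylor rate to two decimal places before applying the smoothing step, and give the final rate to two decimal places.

i^T_t = 2.16 + 2.19 + 1.5 × (0.00 − 2.19) + 0.5 × (-4.35)
   = 2.16 + 2.19 − 3.285 − 2.175 = -1.11
i_t = 0.79 × 1.00 + 0.21 × (-1.11) = 0.79 − 0.2331 = 0.56

0.56%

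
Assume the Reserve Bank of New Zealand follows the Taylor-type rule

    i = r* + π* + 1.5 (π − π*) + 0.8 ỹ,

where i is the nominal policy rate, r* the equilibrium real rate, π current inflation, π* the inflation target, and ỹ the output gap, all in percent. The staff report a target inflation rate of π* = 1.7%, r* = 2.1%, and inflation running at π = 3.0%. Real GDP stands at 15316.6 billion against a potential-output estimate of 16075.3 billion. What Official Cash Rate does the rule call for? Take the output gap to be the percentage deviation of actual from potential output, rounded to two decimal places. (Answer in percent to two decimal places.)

1.97%

Output gap = 100 × (15316.6 − 16075.3) / 16075.3 = -4.72%.
i = 2.10 + 1.70 + 1.5 × (3.00 − 1.70) + 0.8 × (-4.72)
   = 2.10 + 1.7 + 1.95 − 3.776 = 1.97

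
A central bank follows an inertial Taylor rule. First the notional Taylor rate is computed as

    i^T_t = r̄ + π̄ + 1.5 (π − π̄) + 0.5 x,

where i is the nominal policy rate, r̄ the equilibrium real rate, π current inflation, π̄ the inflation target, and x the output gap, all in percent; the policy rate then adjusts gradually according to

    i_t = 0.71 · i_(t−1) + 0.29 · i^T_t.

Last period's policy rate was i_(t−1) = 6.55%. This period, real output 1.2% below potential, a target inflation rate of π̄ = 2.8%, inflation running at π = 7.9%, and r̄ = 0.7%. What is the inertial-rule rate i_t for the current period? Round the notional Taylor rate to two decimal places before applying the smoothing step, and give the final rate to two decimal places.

Output 1.2% below potential → x = -1.2.
i^T_t = 0.7 + 2.8 + 1.5 × (7.9 − 2.8) + 0.5 × (-1.2)
   = 0.7 + 2.8 + 7.65 − 0.6 = 10.55
i_t = 0.71 × 6.55 + 0.29 × 10.55 = 4.6505 + 3.0595 = 7.71

7.71%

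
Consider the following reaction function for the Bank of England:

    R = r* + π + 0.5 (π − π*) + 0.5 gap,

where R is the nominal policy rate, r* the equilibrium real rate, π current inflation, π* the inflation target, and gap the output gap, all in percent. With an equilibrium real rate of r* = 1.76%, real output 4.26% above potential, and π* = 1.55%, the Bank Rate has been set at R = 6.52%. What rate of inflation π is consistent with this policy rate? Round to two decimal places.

2.27%

Output 4.26% above potential → gap = 4.26.
Collecting π: R = r* + (1 + 0.5) π − 0.5 π* + 0.5 gap
1.5 π = 6.52 − 1.76 + 0.5 × 1.55 − 0.5 × 4.26 = 3.405
π = 3.405 / 1.5 = 2.27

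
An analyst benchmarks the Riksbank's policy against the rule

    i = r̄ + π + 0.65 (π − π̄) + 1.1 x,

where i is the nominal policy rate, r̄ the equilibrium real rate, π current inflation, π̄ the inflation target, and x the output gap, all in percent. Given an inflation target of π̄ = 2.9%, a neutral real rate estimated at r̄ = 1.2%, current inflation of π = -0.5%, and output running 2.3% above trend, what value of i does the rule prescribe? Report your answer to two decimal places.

Output 2.3% above potential → x = 2.3.
i = 1.2 + (-0.5) + 0.65 × (-0.5 − 2.9) + 1.1 × 2.3
   = 1.2 − 0.5 − 2.21 + 2.53 = 1.02

1.02%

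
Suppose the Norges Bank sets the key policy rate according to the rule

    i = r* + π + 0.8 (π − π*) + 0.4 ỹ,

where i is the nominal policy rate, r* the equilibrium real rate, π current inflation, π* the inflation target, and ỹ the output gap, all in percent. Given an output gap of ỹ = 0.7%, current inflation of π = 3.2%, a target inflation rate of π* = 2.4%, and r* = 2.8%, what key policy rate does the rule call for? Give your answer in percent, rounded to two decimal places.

6.92%

i = 2.8 + 3.2 + 0.8 × (3.2 − 2.4) + 0.4 × 0.7
   = 2.8 + 3.2 + 0.64 + 0.28 = 6.92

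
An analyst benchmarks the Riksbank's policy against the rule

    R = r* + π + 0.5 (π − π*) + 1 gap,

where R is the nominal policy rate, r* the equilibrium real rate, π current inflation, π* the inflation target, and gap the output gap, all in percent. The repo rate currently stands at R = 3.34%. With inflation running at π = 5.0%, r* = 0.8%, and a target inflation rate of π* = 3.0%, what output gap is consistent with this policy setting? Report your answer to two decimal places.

1 gap = 3.34 − 0.8 − 5.0 − 0.5 × (5.0 − 3.0) = -3.46
gap = -3.46 / 1 = -3.46

-3.46%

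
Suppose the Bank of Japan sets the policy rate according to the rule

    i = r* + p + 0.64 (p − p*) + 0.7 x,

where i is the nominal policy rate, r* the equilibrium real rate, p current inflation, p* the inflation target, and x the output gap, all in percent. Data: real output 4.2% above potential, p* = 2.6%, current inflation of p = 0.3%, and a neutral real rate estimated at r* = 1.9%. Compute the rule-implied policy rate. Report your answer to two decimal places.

Output 4.2% above potential → x = 4.2.
i = 1.9 + 0.3 + 0.64 × (0.3 − 2.6) + 0.7 × 4.2
   = 1.9 + 0.3 − 1.472 + 2.94 = 3.67

3.67%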